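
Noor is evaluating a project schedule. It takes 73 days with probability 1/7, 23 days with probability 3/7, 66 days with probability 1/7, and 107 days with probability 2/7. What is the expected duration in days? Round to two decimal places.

EV = 1/7 × 73 + 3/7 × 23 + 1/7 × 66 + 2/7 × 107 = 10.4286 + 9.8571 + 9.4286 + 30.5714 = 60.2857

60.29 days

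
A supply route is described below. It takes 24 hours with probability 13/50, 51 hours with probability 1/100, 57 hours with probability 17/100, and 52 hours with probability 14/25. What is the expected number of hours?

45.56 hours

EV = 13/50 × 24 + 1/100 × 51 + 17/100 × 57 + 14/25 × 52 = 6.24 + 0.51 + 9.69 + 29.12 = 45.56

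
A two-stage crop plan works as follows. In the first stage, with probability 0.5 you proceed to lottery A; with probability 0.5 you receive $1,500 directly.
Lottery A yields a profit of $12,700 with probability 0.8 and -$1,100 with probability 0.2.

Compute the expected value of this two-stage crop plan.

$5,720

EV(A) = 0.8 × 12700 + 0.2 × (-1100) = 10160 − 220 = 9940
Branch B: 1500 (certain)
Overall = 0.5 × 9940 + 0.5 × 1500 = 4970 + 750 = 5720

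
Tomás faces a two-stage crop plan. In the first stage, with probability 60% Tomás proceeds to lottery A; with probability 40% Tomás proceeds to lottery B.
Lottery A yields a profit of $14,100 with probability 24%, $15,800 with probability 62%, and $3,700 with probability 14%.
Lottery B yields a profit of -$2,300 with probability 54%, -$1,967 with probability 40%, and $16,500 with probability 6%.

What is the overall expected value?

EV(A) = 0.24 × 14100 + 0.62 × 15800 + 0.14 × 3700 = 3384 + 9796 + 518 = 13698
EV(B) = 0.54 × (-2300) + 0.4 × (-1967) + 0.06 × 16500 = -1242 − 786.8 + 990 = -1038.8
Overall = 0.6 × 13698 + 0.4 × (-1038.8) = 8218.8 − 415.52 = 7803.28

$7,803.28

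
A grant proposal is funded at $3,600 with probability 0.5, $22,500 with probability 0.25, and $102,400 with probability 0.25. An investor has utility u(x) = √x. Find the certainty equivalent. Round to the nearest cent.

E[u] = 0.5·√3600 + 0.25·√22500 + 0.25·√102400 = 0.5·60 + 0.25·150 + 0.25·320 = 147.5
CE = (147.5)² = 21756.25

$21,756.25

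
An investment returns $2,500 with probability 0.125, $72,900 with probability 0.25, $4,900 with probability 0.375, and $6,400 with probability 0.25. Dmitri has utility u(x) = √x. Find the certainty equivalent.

$14,400

E[u] = 0.125·√2500 + 0.25·√72900 + 0.375·√4900 + 0.25·√6400 = 0.125·50 + 0.25·270 + 0.375·70 + 0.25·80 = 120
CE = (120)² = 14400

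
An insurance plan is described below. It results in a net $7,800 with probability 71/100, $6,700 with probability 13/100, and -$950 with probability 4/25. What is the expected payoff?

$6,257

EV = 71/100 × 7800 + 13/100 × 6700 + 4/25 × (-950) = 5538 + 871 − 152 = 6257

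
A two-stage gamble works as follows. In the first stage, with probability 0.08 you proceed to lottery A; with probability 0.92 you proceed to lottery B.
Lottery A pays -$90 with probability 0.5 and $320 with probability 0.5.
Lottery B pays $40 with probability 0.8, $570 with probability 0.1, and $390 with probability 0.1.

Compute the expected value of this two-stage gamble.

EV(A) = 0.5 × (-90) + 0.5 × 320 = -45 + 160 = 115
EV(B) = 0.8 × 40 + 0.1 × 570 + 0.1 × 390 = 32 + 57 + 39 = 128
Overall = 0.08 × 115 + 0.92 × 128 = 9.2 + 117.76 = 126.96

$126.96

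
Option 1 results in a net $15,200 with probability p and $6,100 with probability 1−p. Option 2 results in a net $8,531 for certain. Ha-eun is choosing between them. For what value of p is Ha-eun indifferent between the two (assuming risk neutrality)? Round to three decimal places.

p = 0.267

p·15200 + (1−p)·6100 = 8531
9100p + 6100 = 8531
p = (8531 − 6100) / 9100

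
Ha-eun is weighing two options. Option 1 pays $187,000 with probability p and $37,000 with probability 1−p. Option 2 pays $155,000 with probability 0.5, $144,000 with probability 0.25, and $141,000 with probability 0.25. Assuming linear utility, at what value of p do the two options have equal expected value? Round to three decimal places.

p = 0.745

EV(Option 2) = 0.5 × 155000 + 0.25 × 144000 + 0.25 × 141000 = 77500 + 36000 + 35250 = 148750
p·187000 + (1−p)·37000 = 148750
150000p + 37000 = 148750
p = (148750 − 37000) / 150000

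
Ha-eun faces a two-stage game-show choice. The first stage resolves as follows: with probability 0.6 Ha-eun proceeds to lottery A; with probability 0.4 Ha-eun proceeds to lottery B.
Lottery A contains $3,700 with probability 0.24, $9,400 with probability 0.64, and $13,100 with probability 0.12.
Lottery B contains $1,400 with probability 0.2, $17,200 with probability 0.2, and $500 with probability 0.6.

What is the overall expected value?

$6,693.60

EV(A) = 0.24 × 3700 + 0.64 × 9400 + 0.12 × 13100 = 888 + 6016 + 1572 = 8476
EV(B) = 0.2 × 1400 + 0.2 × 17200 + 0.6 × 500 = 280 + 3440 + 300 = 4020
Overall = 0.6 × 8476 + 0.4 × 4020 = 5085.6 + 1608 = 6693.6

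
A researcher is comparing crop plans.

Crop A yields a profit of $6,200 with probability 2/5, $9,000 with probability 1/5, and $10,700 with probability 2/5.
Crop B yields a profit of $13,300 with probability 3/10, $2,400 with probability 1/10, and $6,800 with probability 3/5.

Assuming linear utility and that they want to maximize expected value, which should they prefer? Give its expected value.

Crop A = 2/5 × 6200 + 1/5 × 9000 + 2/5 × 10700 = 2480 + 1800 + 4280 = 8560
Crop B = 3/10 × 13300 + 1/10 × 2400 + 3/5 × 6800 = 3990 + 240 + 4080 = 8310

Crop A ($8,560)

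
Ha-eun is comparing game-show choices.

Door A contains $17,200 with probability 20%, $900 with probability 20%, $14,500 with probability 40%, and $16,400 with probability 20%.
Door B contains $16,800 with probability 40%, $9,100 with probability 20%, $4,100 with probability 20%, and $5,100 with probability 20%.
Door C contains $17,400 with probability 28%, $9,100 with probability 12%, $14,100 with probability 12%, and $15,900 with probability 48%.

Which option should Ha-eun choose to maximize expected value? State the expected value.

Door C ($15,288)

Door A = 0.2 × 17200 + 0.2 × 900 + 0.4 × 14500 + 0.2 × 16400 = 3440 + 180 + 5800 + 3280 = 12700
Door B = 0.4 × 16800 + 0.2 × 9100 + 0.2 × 4100 + 0.2 × 5100 = 6720 + 1820 + 820 + 1020 = 10380
Door C = 0.28 × 17400 + 0.12 × 9100 + 0.12 × 14100 + 0.48 × 15900 = 4872 + 1092 + 1692 + 7632 = 15288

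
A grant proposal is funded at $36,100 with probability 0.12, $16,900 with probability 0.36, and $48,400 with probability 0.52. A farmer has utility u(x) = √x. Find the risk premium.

E[u] = 0.12·√36100 + 0.36·√16900 + 0.52·√48400 = 0.12·190 + 0.36·130 + 0.52·220 = 184
CE = (184)² = 33856
Risk premium = EV − CE = 35584 − 33856 = 1728

$1,728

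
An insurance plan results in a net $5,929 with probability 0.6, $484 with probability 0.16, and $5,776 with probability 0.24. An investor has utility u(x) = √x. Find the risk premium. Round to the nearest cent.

E[u] = 0.6·√5929 + 0.16·√484 + 0.24·√5776 = 0.6·77 + 0.16·22 + 0.24·76 = 67.96
CE = (67.96)² = 4618.5616
Risk premium = EV − CE = 5021.08 − 4618.5616 = 402.5184

$402.52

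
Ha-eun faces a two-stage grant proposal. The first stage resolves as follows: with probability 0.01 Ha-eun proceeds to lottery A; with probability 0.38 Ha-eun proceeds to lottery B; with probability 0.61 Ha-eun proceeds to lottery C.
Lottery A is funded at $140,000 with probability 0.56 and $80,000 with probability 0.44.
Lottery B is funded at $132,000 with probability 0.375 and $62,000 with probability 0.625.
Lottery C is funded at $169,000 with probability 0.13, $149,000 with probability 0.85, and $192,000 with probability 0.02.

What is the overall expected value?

$127,671.60

EV(A) = 0.56 × 140000 + 0.44 × 80000 = 78400 + 35200 = 113600
EV(B) = 0.375 × 132000 + 0.625 × 62000 = 49500 + 38750 = 88250
EV(C) = 0.13 × 169000 + 0.85 × 149000 + 0.02 × 192000 = 21970 + 126650 + 3840 = 152460
Overall = 0.01 × 113600 + 0.38 × 88250 + 0.61 × 152460 = 1136 + 33535 + 93000.6 = 127671.6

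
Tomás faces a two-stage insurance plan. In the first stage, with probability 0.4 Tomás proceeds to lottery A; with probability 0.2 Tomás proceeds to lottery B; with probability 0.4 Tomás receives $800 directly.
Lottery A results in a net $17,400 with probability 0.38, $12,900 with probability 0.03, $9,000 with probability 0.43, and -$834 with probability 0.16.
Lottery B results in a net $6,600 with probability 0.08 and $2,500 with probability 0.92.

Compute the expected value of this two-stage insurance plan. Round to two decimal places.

$5,179.82

EV(A) = 0.38 × 17400 + 0.03 × 12900 + 0.43 × 9000 + 0.16 × (-834) = 6612 + 387 + 3870 − 133.44 = 10735.56
EV(B) = 0.08 × 6600 + 0.92 × 2500 = 528 + 2300 = 2828
Branch C: 800 (certain)
Overall = 0.4 × 10735.56 + 0.2 × 2828 + 0.4 × 800 = 4294.224 + 565.6 + 320 = 5179.824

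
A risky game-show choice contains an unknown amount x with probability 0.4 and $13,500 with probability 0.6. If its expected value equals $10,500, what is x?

0.4·x + 0.6·13500 = 10500
0.4·x = 10500 − 8100 = 2400
x = 2400 / 0.4 = 6000

x = $6,000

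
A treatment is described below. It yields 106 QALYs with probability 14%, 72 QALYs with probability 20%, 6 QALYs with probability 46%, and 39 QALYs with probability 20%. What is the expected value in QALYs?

EV = 0.14 × 106 + 0.2 × 72 + 0.46 × 6 + 0.2 × 39 = 14.84 + 14.4 + 2.76 + 7.8 = 39.8

39.8 QALYs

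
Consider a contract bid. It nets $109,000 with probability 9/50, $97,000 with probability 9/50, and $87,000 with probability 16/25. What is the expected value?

EV = 9/50 × 109000 + 9/50 × 97000 + 16/25 × 87000 = 19620 + 17460 + 55680 = 92760

$92,760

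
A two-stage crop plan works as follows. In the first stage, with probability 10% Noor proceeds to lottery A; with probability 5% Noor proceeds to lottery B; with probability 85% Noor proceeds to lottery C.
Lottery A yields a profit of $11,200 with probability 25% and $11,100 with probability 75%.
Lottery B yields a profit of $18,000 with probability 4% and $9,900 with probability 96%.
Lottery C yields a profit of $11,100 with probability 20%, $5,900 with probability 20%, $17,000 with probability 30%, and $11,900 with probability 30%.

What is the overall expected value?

EV(A) = 0.25 × 11200 + 0.75 × 11100 = 2800 + 8325 = 11125
EV(B) = 0.04 × 18000 + 0.96 × 9900 = 720 + 9504 = 10224
EV(C) = 0.2 × 11100 + 0.2 × 5900 + 0.3 × 17000 + 0.3 × 11900 = 2220 + 1180 + 5100 + 3570 = 12070
Overall = 0.1 × 11125 + 0.05 × 10224 + 0.85 × 12070 = 1112.5 + 511.2 + 10259.5 = 11883.2

$11,883.20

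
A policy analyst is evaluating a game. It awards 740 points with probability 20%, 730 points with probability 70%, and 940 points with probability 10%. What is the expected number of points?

EV = 0.2 × 740 + 0.7 × 730 + 0.1 × 940 = 148 + 511 + 94 = 753

753 points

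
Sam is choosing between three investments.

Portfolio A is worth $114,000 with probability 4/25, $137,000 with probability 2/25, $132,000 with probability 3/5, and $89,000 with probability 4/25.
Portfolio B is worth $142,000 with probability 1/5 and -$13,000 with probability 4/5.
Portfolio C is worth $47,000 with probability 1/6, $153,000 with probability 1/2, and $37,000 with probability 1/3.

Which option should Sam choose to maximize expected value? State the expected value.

Portfolio A ($122,640)

Portfolio A = 4/25 × 114000 + 2/25 × 137000 + 3/5 × 132000 + 4/25 × 89000 = 18240 + 10960 + 79200 + 14240 = 122640
Portfolio B = 1/5 × 142000 + 4/5 × (-13000) = 28400 − 10400 = 18000
Portfolio C = 1/6 × 47000 + 1/2 × 153000 + 1/3 × 37000 = 7833.3333 + 76500 + 12333.3333 = 96666.6667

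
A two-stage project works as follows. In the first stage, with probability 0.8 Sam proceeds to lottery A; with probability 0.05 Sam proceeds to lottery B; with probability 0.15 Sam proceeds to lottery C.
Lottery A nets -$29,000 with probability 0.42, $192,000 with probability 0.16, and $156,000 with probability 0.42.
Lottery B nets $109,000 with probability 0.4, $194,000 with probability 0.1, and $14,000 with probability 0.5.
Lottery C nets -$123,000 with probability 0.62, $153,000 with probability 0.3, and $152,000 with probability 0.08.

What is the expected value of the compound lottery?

$68,018

EV(A) = 0.42 × (-29000) + 0.16 × 192000 + 0.42 × 156000 = -12180 + 30720 + 65520 = 84060
EV(B) = 0.4 × 109000 + 0.1 × 194000 + 0.5 × 14000 = 43600 + 19400 + 7000 = 70000
EV(C) = 0.62 × (-123000) + 0.3 × 153000 + 0.08 × 152000 = -76260 + 45900 + 12160 = -18200
Overall = 0.8 × 84060 + 0.05 × 70000 + 0.15 × (-18200) = 67248 + 3500 − 2730 = 68018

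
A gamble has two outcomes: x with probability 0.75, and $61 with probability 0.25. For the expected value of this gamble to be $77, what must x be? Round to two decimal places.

0.75·x + 0.25·61 = 77
0.75·x = 77 − 15.25 = 61.75
x = 61.75 / 0.75 = 82.3333

x = $82.33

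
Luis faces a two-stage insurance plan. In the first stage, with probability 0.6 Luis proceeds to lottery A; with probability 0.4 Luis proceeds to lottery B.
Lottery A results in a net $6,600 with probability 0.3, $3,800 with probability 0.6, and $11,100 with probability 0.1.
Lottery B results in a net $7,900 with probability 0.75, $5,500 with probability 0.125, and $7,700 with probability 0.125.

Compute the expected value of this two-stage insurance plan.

$6,252

EV(A) = 0.3 × 6600 + 0.6 × 3800 + 0.1 × 11100 = 1980 + 2280 + 1110 = 5370
EV(B) = 0.75 × 7900 + 0.125 × 5500 + 0.125 × 7700 = 5925 + 687.5 + 962.5 = 7575
Overall = 0.6 × 5370 + 0.4 × 7575 = 3222 + 3030 = 6252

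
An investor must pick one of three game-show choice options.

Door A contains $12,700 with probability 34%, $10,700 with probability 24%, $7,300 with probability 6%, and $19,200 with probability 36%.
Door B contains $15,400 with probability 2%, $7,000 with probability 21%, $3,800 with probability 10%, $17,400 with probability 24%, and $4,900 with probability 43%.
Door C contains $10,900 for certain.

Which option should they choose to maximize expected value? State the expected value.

Door A = 0.34 × 12700 + 0.24 × 10700 + 0.06 × 7300 + 0.36 × 19200 = 4318 + 2568 + 438 + 6912 = 14236
Door B = 0.02 × 15400 + 0.21 × 7000 + 0.1 × 3800 + 0.24 × 17400 + 0.43 × 4900 = 308 + 1470 + 380 + 4176 + 2107 = 8441
Door C: 10900 (certain)

Door A ($14,236)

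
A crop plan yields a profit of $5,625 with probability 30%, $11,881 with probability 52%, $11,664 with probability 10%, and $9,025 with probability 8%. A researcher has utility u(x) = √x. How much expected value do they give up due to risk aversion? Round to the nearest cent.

$232.16

E[u] = 0.3·√5625 + 0.52·√11881 + 0.1·√11664 + 0.08·√9025 = 0.3·75 + 0.52·109 + 0.1·108 + 0.08·95 = 97.58
CE = (97.58)² = 9521.8564
Risk premium = EV − CE = 9754.02 − 9521.8564 = 232.1636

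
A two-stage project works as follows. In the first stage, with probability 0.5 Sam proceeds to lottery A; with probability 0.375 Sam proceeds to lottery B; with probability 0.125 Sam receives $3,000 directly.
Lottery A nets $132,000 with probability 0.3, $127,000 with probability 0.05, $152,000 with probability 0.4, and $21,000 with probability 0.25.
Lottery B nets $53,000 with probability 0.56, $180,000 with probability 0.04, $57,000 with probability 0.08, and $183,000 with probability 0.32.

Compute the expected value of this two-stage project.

$93,875

EV(A) = 0.3 × 132000 + 0.05 × 127000 + 0.4 × 152000 + 0.25 × 21000 = 39600 + 6350 + 60800 + 5250 = 112000
EV(B) = 0.56 × 53000 + 0.04 × 180000 + 0.08 × 57000 + 0.32 × 183000 = 29680 + 7200 + 4560 + 58560 = 100000
Branch C: 3000 (certain)
Overall = 0.5 × 112000 + 0.375 × 100000 + 0.125 × 3000 = 56000 + 37500 + 375 = 93875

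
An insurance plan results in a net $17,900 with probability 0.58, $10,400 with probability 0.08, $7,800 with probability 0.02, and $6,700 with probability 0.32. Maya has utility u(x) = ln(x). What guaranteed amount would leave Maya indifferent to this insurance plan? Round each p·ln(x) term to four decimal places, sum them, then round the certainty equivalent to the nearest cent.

E[u] = 0.58·ln(17900) + 0.08·ln(10400) + 0.02·ln(7800) + 0.32·ln(6700) = 5.6797 + 0.7400 + 0.1792 + 2.8192 = 9.4181
CE = e^9.4181 ≈ 12309.17

$12,309.17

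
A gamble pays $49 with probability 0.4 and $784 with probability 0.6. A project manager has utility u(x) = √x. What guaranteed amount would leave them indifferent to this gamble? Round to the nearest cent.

E[u] = 0.4·√49 + 0.6·√784 = 0.4·7 + 0.6·28 = 19.6
CE = (19.6)² = 384.16

$384.16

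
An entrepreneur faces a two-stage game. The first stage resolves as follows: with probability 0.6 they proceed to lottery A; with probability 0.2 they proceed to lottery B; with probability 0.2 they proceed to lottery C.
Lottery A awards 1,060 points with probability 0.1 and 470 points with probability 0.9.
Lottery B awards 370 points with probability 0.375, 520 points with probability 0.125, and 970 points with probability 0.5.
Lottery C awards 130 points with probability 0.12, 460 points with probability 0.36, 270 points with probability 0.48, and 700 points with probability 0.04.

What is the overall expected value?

EV(A) = 0.1 × 1060 + 0.9 × 470 = 106 + 423 = 529
EV(B) = 0.375 × 370 + 0.125 × 520 + 0.5 × 970 = 138.75 + 65 + 485 = 688.75
EV(C) = 0.12 × 130 + 0.36 × 460 + 0.48 × 270 + 0.04 × 700 = 15.6 + 165.6 + 129.6 + 28 = 338.8
Overall = 0.6 × 529 + 0.2 × 688.75 + 0.2 × 338.8 = 317.4 + 137.75 + 67.76 = 522.91

522.91 points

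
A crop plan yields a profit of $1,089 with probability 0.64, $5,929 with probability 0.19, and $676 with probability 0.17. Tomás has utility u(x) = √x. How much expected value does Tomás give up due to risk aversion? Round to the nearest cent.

E[u] = 0.64·√1089 + 0.19·√5929 + 0.17·√676 = 0.64·33 + 0.19·77 + 0.17·26 = 40.17
CE = (40.17)² = 1613.6289
Risk premium = EV − CE = 1938.39 − 1613.6289 = 324.7611

$324.76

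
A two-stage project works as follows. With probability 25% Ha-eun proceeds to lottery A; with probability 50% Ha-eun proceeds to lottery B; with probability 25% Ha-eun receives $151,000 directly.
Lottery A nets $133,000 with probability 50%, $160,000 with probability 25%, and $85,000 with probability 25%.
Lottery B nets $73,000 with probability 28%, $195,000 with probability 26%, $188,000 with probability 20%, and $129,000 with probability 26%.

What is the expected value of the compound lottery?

EV(A) = 0.5 × 133000 + 0.25 × 160000 + 0.25 × 85000 = 66500 + 40000 + 21250 = 127750
EV(B) = 0.28 × 73000 + 0.26 × 195000 + 0.2 × 188000 + 0.26 × 129000 = 20440 + 50700 + 37600 + 33540 = 142280
Branch C: 151000 (certain)
Overall = 0.25 × 127750 + 0.5 × 142280 + 0.25 × 151000 = 31937.5 + 71140 + 37750 = 140827.5

$140,827.50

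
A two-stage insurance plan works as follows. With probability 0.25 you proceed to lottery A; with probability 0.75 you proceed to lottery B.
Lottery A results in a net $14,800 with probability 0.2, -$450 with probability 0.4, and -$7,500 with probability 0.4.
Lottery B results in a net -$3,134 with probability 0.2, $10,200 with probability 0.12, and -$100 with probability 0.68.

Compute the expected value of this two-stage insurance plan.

EV(A) = 0.2 × 14800 + 0.4 × (-450) + 0.4 × (-7500) = 2960 − 180 − 3000 = -220
EV(B) = 0.2 × (-3134) + 0.12 × 10200 + 0.68 × (-100) = -626.8 + 1224 − 68 = 529.2
Overall = 0.25 × (-220) + 0.75 × 529.2 = -55 + 396.9 = 341.9

$341.90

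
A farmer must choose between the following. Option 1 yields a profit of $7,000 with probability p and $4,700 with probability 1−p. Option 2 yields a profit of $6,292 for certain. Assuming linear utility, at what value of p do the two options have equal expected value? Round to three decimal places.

p = 0.692

p·7000 + (1−p)·4700 = 6292
2300p + 4700 = 6292
p = (6292 − 4700) / 2300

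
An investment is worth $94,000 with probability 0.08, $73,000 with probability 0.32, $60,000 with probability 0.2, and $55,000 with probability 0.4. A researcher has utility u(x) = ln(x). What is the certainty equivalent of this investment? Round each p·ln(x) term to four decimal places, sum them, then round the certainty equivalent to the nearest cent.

E[u] = 0.08·ln(94000) + 0.32·ln(73000) + 0.2·ln(60000) + 0.4·ln(55000) = 0.9161 + 3.5834 + 2.2004 + 4.3660 = 11.0659
CE = e^11.0659 ≈ 63952.76

$63,952.76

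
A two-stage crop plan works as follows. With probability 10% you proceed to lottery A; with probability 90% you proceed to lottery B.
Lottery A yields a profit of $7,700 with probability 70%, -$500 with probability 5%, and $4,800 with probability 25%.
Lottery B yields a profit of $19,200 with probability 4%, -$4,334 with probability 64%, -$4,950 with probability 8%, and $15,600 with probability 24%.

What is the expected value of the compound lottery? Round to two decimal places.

EV(A) = 0.7 × 7700 + 0.05 × (-500) + 0.25 × 4800 = 5390 − 25 + 1200 = 6565
EV(B) = 0.04 × 19200 + 0.64 × (-4334) + 0.08 × (-4950) + 0.24 × 15600 = 768 − 2773.76 − 396 + 3744 = 1342.24
Overall = 0.1 × 6565 + 0.9 × 1342.24 = 656.5 + 1208.016 = 1864.516

$1,864.52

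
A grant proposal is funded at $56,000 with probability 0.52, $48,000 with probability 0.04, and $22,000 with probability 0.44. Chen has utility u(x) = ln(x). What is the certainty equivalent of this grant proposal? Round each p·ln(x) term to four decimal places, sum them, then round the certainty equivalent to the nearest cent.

$36,897.53

E[u] = 0.52·ln(56000) + 0.04·ln(48000) + 0.44·ln(22000) = 5.6852 + 0.4312 + 4.3995 = 10.5159
CE = e^10.5159 ≈ 36897.53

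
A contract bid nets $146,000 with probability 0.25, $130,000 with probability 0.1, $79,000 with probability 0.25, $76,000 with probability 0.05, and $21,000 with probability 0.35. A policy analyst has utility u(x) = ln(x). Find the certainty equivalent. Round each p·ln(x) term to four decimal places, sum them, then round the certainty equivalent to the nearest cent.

$60,766.87

E[u] = 0.25·ln(146000) + 0.1·ln(130000) + 0.25·ln(79000) + 0.05·ln(76000) + 0.35·ln(21000) = 2.9728 + 1.1775 + 2.8193 + 0.5619 + 3.4833 = 11.0148
CE = e^11.0148 ≈ 60766.87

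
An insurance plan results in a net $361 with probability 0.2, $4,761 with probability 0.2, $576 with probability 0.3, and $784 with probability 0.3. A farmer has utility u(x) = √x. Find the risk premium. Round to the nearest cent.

E[u] = 0.2·√361 + 0.2·√4761 + 0.3·√576 + 0.3·√784 = 0.2·19 + 0.2·69 + 0.3·24 + 0.3·28 = 33.2
CE = (33.2)² = 1102.24
Risk premium = EV − CE = 1432.4 − 1102.24 = 330.16

$330.16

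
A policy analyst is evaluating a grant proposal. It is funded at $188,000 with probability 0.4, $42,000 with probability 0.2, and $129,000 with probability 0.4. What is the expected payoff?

$135,200

EV = 0.4 × 188000 + 0.2 × 42000 + 0.4 × 129000 = 75200 + 8400 + 51600 = 135200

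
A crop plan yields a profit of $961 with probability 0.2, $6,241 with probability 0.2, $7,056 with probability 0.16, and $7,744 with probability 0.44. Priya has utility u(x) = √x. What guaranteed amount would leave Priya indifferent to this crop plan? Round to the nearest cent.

E[u] = 0.2·√961 + 0.2·√6241 + 0.16·√7056 + 0.44·√7744 = 0.2·31 + 0.2·79 + 0.16·84 + 0.44·88 = 74.16
CE = (74.16)² = 5499.7056

$5,499.71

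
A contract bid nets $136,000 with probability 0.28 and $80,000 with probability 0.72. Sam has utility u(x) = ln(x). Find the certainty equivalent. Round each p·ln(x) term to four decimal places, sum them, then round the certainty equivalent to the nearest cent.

E[u] = 0.28·ln(136000) + 0.72·ln(80000) = 3.3097 + 8.1286 = 11.4383
CE = e^11.4383 ≈ 92809.10

$92,809.10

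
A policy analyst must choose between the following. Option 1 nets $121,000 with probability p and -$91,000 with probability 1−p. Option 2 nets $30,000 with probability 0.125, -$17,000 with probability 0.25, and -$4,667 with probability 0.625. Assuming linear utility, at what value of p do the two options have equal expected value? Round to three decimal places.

EV(Option 2) = 0.125 × 30000 + 0.25 × (-17000) + 0.625 × (-4667) = 3750 − 4250 − 2916.875 = -3416.875
p·121000 + (1−p)·(-91000) = -3416.875
212000p − 91000 = -3416.875
p = (-3416.875 + 91000) / 212000

p = 0.413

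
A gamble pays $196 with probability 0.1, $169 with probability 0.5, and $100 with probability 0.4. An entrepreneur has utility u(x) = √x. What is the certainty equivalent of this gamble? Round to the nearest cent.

E[u] = 0.1·√196 + 0.5·√169 + 0.4·√100 = 0.1·14 + 0.5·13 + 0.4·10 = 11.9
CE = (11.9)² = 141.61

$141.61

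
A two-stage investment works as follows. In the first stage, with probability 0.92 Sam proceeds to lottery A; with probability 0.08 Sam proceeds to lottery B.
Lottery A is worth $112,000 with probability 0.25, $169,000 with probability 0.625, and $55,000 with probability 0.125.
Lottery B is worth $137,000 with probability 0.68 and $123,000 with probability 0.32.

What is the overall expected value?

EV(A) = 0.25 × 112000 + 0.625 × 169000 + 0.125 × 55000 = 28000 + 105625 + 6875 = 140500
EV(B) = 0.68 × 137000 + 0.32 × 123000 = 93160 + 39360 = 132520
Overall = 0.92 × 140500 + 0.08 × 132520 = 129260 + 10601.6 = 139861.6

$139,861.60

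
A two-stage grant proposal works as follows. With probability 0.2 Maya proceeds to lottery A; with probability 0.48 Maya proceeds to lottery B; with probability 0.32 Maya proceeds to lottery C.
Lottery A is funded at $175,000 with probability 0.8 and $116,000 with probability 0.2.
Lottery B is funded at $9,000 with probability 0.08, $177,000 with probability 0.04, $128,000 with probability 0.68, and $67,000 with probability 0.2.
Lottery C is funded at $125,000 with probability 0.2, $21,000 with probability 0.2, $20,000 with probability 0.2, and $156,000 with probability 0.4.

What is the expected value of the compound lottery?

$115,187.20

EV(A) = 0.8 × 175000 + 0.2 × 116000 = 140000 + 23200 = 163200
EV(B) = 0.08 × 9000 + 0.04 × 177000 + 0.68 × 128000 + 0.2 × 67000 = 720 + 7080 + 87040 + 13400 = 108240
EV(C) = 0.2 × 125000 + 0.2 × 21000 + 0.2 × 20000 + 0.4 × 156000 = 25000 + 4200 + 4000 + 62400 = 95600
Overall = 0.2 × 163200 + 0.48 × 108240 + 0.32 × 95600 = 32640 + 51955.2 + 30592 = 115187.2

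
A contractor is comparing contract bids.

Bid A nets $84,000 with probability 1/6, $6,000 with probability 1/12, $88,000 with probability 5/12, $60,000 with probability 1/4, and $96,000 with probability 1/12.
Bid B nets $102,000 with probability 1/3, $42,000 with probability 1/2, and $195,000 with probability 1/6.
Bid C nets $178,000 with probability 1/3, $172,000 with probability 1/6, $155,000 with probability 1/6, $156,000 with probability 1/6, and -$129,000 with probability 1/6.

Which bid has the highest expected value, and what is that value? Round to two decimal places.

Bid C ($118,333.33)

Bid A = 1/6 × 84000 + 1/12 × 6000 + 5/12 × 88000 + 1/4 × 60000 + 1/12 × 96000 = 14000 + 500 + 36666.6667 + 15000 + 8000 = 74166.6667
Bid B = 1/3 × 102000 + 1/2 × 42000 + 1/6 × 195000 = 34000 + 21000 + 32500 = 87500
Bid C = 1/3 × 178000 + 1/6 × 172000 + 1/6 × 155000 + 1/6 × 156000 + 1/6 × (-129000) = 59333.3333 + 28666.6667 + 25833.3333 + 26000 − 21500 = 118333.3333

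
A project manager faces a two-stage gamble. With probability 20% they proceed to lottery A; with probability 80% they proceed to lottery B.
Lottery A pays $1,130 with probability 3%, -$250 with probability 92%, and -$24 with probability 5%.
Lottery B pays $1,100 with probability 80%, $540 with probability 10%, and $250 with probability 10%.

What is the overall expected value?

$727.74

EV(A) = 0.03 × 1130 + 0.92 × (-250) + 0.05 × (-24) = 33.9 − 230 − 1.2 = -197.3
EV(B) = 0.8 × 1100 + 0.1 × 540 + 0.1 × 250 = 880 + 54 + 25 = 959
Overall = 0.2 × (-197.3) + 0.8 × 959 = -39.46 + 767.2 = 727.74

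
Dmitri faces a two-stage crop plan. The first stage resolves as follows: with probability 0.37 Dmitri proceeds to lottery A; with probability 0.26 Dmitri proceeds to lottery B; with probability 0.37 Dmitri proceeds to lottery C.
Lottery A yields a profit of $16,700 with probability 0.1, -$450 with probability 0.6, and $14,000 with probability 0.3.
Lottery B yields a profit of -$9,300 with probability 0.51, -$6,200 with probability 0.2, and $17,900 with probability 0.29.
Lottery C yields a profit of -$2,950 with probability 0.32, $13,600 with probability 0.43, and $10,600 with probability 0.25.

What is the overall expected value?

EV(A) = 0.1 × 16700 + 0.6 × (-450) + 0.3 × 14000 = 1670 − 270 + 4200 = 5600
EV(B) = 0.51 × (-9300) + 0.2 × (-6200) + 0.29 × 17900 = -4743 − 1240 + 5191 = -792
EV(C) = 0.32 × (-2950) + 0.43 × 13600 + 0.25 × 10600 = -944 + 5848 + 2650 = 7554
Overall = 0.37 × 5600 + 0.26 × (-792) + 0.37 × 7554 = 2072 − 205.92 + 2794.98 = 4661.06

$4,661.06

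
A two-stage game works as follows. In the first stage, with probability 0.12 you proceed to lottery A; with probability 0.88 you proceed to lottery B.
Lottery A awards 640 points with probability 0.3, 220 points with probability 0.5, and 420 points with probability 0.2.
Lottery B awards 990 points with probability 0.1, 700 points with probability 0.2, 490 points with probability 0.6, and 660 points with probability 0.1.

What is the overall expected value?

573.44 points

EV(A) = 0.3 × 640 + 0.5 × 220 + 0.2 × 420 = 192 + 110 + 84 = 386
EV(B) = 0.1 × 990 + 0.2 × 700 + 0.6 × 490 + 0.1 × 660 = 99 + 140 + 294 + 66 = 599
Overall = 0.12 × 386 + 0.88 × 599 = 46.32 + 527.12 = 573.44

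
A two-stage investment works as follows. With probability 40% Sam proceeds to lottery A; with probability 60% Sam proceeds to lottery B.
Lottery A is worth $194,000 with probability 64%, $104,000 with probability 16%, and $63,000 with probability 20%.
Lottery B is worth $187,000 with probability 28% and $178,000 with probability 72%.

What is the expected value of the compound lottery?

EV(A) = 0.64 × 194000 + 0.16 × 104000 + 0.2 × 63000 = 124160 + 16640 + 12600 = 153400
EV(B) = 0.28 × 187000 + 0.72 × 178000 = 52360 + 128160 = 180520
Overall = 0.4 × 153400 + 0.6 × 180520 = 61360 + 108312 = 169672

$169,672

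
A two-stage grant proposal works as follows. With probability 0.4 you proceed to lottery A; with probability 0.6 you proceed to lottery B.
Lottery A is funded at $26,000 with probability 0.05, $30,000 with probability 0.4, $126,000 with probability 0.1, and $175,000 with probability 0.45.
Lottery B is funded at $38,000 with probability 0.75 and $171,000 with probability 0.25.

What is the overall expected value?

EV(A) = 0.05 × 26000 + 0.4 × 30000 + 0.1 × 126000 + 0.45 × 175000 = 1300 + 12000 + 12600 + 78750 = 104650
EV(B) = 0.75 × 38000 + 0.25 × 171000 = 28500 + 42750 = 71250
Overall = 0.4 × 104650 + 0.6 × 71250 = 41860 + 42750 = 84610

$84,610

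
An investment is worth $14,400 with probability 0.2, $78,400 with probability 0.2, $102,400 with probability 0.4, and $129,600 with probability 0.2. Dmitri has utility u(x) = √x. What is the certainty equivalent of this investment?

$78,400

E[u] = 0.2·√14400 + 0.2·√78400 + 0.4·√102400 + 0.2·√129600 = 0.2·120 + 0.2·280 + 0.4·320 + 0.2·360 = 280
CE = (280)² = 78400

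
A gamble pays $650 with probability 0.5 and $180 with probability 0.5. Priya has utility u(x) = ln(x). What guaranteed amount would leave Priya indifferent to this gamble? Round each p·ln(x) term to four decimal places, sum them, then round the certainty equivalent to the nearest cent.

$342.06

E[u] = 0.5·ln(650) + 0.5·ln(180) = 3.2385 + 2.5965 = 5.8350
CE = e^5.8350 ≈ 342.06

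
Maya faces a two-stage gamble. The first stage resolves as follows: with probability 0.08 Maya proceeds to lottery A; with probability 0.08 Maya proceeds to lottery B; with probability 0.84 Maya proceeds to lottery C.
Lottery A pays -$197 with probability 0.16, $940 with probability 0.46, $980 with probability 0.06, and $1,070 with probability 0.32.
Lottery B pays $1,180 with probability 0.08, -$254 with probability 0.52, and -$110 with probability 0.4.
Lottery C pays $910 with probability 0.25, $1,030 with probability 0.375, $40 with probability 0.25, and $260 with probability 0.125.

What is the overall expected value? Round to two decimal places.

EV(A) = 0.16 × (-197) + 0.46 × 940 + 0.06 × 980 + 0.32 × 1070 = -31.52 + 432.4 + 58.8 + 342.4 = 802.08
EV(B) = 0.08 × 1180 + 0.52 × (-254) + 0.4 × (-110) = 94.4 − 132.08 − 44 = -81.68
EV(C) = 0.25 × 910 + 0.375 × 1030 + 0.25 × 40 + 0.125 × 260 = 227.5 + 386.25 + 10 + 32.5 = 656.25
Overall = 0.08 × 802.08 + 0.08 × (-81.68) + 0.84 × 656.25 = 64.1664 − 6.5344 + 551.25 = 608.882

$608.88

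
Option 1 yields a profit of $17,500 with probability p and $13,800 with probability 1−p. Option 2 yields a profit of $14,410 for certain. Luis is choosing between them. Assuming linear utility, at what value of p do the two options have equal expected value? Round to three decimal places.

p·17500 + (1−p)·13800 = 14410
3700p + 13800 = 14410
p = (14410 − 13800) / 3700

p = 0.165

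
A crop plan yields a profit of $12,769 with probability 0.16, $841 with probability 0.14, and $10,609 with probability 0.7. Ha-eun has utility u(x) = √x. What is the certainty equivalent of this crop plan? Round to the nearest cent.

E[u] = 0.16·√12769 + 0.14·√841 + 0.7·√10609 = 0.16·113 + 0.14·29 + 0.7·103 = 94.24
CE = (94.24)² = 8881.1776

$8,881.18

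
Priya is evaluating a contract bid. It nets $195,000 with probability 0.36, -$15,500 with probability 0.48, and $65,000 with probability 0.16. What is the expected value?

EV = 0.36 × 195000 + 0.48 × (-15500) + 0.16 × 65000 = 70200 − 7440 + 10400 = 73160

$73,160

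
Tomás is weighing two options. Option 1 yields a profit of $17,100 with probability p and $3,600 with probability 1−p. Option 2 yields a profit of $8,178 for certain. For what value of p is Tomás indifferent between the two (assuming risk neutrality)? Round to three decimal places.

p = 0.339

p·17100 + (1−p)·3600 = 8178
13500p + 3600 = 8178
p = (8178 − 3600) / 13500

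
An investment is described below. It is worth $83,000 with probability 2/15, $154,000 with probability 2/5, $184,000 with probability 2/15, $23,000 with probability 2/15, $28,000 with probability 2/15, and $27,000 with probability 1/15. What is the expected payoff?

$105,800

EV = 2/15 × 83000 + 2/5 × 154000 + 2/15 × 184000 + 2/15 × 23000 + 2/15 × 28000 + 1/15 × 27000 = 11066.6667 + 61600 + 24533.3333 + 3066.6667 + 3733.3333 + 1800 = 105800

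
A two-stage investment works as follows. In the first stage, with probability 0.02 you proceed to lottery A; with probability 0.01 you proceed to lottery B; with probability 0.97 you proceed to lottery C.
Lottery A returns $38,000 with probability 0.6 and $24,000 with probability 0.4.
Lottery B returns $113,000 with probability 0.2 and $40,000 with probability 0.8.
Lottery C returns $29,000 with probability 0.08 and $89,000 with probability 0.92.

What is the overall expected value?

EV(A) = 0.6 × 38000 + 0.4 × 24000 = 22800 + 9600 = 32400
EV(B) = 0.2 × 113000 + 0.8 × 40000 = 22600 + 32000 = 54600
EV(C) = 0.08 × 29000 + 0.92 × 89000 = 2320 + 81880 = 84200
Overall = 0.02 × 32400 + 0.01 × 54600 + 0.97 × 84200 = 648 + 546 + 81674 = 82868

$82,868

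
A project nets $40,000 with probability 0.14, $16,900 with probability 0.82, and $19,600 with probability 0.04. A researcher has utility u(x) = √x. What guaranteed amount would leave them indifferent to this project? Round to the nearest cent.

$19,656.04

E[u] = 0.14·√40000 + 0.82·√16900 + 0.04·√19600 = 0.14·200 + 0.82·130 + 0.04·140 = 140.2
CE = (140.2)² = 19656.04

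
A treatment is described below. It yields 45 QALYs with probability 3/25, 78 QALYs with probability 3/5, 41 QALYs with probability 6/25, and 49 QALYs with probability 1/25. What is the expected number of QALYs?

EV = 3/25 × 45 + 3/5 × 78 + 6/25 × 41 + 1/25 × 49 = 5.4 + 46.8 + 9.84 + 1.96 = 64

64 QALYs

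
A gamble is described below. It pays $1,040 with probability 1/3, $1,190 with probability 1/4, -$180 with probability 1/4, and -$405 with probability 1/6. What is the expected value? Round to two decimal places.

$531.67

EV = 1/3 × 1040 + 1/4 × 1190 + 1/4 × (-180) + 1/6 × (-405) = 346.6667 + 297.5 − 45 − 67.5 = 531.6667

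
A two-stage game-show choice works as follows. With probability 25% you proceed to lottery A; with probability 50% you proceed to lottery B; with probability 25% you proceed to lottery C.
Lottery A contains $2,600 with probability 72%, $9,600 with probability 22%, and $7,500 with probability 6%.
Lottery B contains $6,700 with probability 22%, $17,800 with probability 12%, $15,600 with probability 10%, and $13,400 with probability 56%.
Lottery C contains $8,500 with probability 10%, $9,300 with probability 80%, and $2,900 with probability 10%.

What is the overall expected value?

$9,590.50

EV(A) = 0.72 × 2600 + 0.22 × 9600 + 0.06 × 7500 = 1872 + 2112 + 450 = 4434
EV(B) = 0.22 × 6700 + 0.12 × 17800 + 0.1 × 15600 + 0.56 × 13400 = 1474 + 2136 + 1560 + 7504 = 12674
EV(C) = 0.1 × 8500 + 0.8 × 9300 + 0.1 × 2900 = 850 + 7440 + 290 = 8580
Overall = 0.25 × 4434 + 0.5 × 12674 + 0.25 × 8580 = 1108.5 + 6337 + 2145 = 9590.5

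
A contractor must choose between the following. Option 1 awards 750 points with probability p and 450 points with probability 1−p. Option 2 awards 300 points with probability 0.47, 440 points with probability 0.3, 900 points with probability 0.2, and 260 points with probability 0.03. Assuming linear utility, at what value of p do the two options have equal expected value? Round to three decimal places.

EV(Option 2) = 0.47 × 300 + 0.3 × 440 + 0.2 × 900 + 0.03 × 260 = 141 + 132 + 180 + 7.8 = 460.8
p·750 + (1−p)·450 = 460.8
300p + 450 = 460.8
p = (460.8 − 450) / 300

p = 0.036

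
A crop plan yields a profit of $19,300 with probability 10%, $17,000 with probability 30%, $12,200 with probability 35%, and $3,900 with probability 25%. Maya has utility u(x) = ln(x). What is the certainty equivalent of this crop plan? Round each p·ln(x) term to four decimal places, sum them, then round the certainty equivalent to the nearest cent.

E[u] = 0.1·ln(19300) + 0.3·ln(17000) + 0.35·ln(12200) + 0.25·ln(3900) = 0.9868 + 2.9223 + 3.2932 + 2.0672 = 9.2695
CE = e^9.2695 ≈ 10609.45

$10,609.45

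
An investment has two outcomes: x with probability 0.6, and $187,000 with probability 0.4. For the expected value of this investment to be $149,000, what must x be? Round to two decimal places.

x = $123,666.67

0.6·x + 0.4·187000 = 149000
0.6·x = 149000 − 74800 = 74200
x = 74200 / 0.6 = 123666.6667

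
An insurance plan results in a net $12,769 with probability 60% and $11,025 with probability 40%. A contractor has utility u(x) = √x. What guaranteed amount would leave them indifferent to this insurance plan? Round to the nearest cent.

E[u] = 0.6·√12769 + 0.4·√11025 = 0.6·113 + 0.4·105 = 109.8
CE = (109.8)² = 12056.04

$12,056.04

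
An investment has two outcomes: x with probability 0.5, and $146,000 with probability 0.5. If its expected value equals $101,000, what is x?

x = $56,000

0.5·x + 0.5·146000 = 101000
0.5·x = 101000 − 73000 = 28000
x = 28000 / 0.5 = 56000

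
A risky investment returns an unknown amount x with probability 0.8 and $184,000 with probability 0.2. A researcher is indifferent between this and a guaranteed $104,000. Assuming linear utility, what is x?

0.8·x + 0.2·184000 = 104000
0.8·x = 104000 − 36800 = 67200
x = 67200 / 0.8 = 84000

x = $84,000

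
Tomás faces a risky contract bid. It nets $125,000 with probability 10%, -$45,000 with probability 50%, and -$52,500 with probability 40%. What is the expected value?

-$31,000

EV = 0.1 × 125000 + 0.5 × (-45000) + 0.4 × (-52500) = 12500 − 22500 − 21000 = -31000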